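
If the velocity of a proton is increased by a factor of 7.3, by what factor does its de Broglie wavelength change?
The wavelength decreases by a factor of 7.3.

From λ = h/(mv), the wavelength is inversely proportional to velocity:

λ ∝ 1/v

If v → 7.3v, then λ → λ/7.3

When velocity is increased by a factor of 7.3, the wavelength decreases by a factor of 7.3.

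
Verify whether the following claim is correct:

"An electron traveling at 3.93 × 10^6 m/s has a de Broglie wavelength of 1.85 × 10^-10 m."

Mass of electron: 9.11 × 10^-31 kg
True

The claim is correct.

Using λ = h/(mv):
λ = (6.626 × 10^-34 J·s) / (9.11 × 10^-31 kg × 3.93 × 10^6 m/s)
λ = 1.85 × 10^-10 m

This matches the claimed value.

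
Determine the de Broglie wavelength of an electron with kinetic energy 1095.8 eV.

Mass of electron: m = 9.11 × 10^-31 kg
3.70 × 10^-11 m

Using λ = h/√(2mKE):

First convert KE to Joules: KE = 1095.8 eV = 1.756 × 10^-16 J

λ = h/√(2mKE)
λ = (6.626 × 10^-34 J·s) / √(2 × 9.11 × 10^-31 kg × 1.756 × 10^-16 J)
λ = 3.70 × 10^-11 m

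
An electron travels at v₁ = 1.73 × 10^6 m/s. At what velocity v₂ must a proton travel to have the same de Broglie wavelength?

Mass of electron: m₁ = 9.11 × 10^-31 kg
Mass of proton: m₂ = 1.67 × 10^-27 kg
v₂ = 9.44 × 10^2 m/s

For equal de Broglie wavelengths: λ₁ = λ₂

h/(m₁v₁) = h/(m₂v₂)
m₁v₁ = m₂v₂
v₂ = v₁ · (m₁/m₂)

v₂ = 1.73 × 10^6 m/s × (9.11 × 10^-31 kg / 1.67 × 10^-27 kg)
v₂ = 9.44 × 10^2 m/s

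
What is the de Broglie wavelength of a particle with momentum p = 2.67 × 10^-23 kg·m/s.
2.48 × 10^-11 m

Using the de Broglie relation λ = h/p:

λ = h/p
λ = (6.626 × 10^-34 J·s) / (2.67 × 10^-23 kg·m/s)
λ = 2.48 × 10^-11 m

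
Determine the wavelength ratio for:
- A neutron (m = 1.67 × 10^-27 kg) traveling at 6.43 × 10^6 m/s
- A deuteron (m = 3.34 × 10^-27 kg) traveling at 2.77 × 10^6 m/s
λ₁/λ₂ = 0.862

Using λ = h/(mv):

λ₁ = h/(m₁v₁) = 6.17 × 10^-14 m
λ₂ = h/(m₂v₂) = 7.16 × 10^-14 m

Ratio λ₁/λ₂ = (m₂v₂)/(m₁v₁)
         = (3.34 × 10^-27 kg × 2.77 × 10^6 m/s) / (1.67 × 10^-27 kg × 6.43 × 10^6 m/s)
         = 0.862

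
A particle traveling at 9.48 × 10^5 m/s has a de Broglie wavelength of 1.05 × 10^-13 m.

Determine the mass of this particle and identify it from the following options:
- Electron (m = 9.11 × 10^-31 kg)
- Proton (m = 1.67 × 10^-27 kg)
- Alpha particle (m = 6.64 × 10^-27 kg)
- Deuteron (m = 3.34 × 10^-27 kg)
The particle is an alpha particle.

From λ = h/(mv), solve for mass:

m = h/(λv)
m = (6.626 × 10^-34 J·s) / (1.05 × 10^-13 m × 9.48 × 10^5 m/s)
m = 6.66 × 10^-27 kg

Comparing with the listed masses, this is closest to an alpha particle.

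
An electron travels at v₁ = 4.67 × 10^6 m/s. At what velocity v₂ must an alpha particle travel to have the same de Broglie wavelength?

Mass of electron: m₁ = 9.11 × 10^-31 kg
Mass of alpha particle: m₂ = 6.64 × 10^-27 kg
v₂ = 6.41 × 10^2 m/s

For equal de Broglie wavelengths: λ₁ = λ₂

h/(m₁v₁) = h/(m₂v₂)
m₁v₁ = m₂v₂
v₂ = v₁ · (m₁/m₂)

v₂ = 4.67 × 10^6 m/s × (9.11 × 10^-31 kg / 6.64 × 10^-27 kg)
v₂ = 6.41 × 10^2 m/s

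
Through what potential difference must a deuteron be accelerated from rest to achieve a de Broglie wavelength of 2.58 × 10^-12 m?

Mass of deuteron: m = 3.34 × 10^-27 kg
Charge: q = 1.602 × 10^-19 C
61.6 V

From λ = h/√(2mqV), we solve for V:

λ² = h²/(2mqV)
V = h²/(2mqλ²)
V = (6.626 × 10^-34 J·s)² / (2 × 3.34 × 10^-27 kg × 1.602 × 10^-19 C × (2.58 × 10^-12 m)²)
V = 61.6 V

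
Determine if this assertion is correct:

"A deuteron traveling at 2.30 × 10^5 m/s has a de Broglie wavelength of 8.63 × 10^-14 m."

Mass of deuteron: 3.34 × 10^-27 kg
False

The claim is incorrect.

Using λ = h/(mv):
λ = (6.626 × 10^-34 J·s) / (3.34 × 10^-27 kg × 2.30 × 10^5 m/s)
λ = 8.63 × 10^-13 m

The actual wavelength differs from the claimed 8.63 × 10^-14 m.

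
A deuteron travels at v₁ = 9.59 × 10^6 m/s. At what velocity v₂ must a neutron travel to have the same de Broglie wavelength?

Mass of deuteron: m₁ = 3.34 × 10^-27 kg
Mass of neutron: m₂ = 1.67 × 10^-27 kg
v₂ = 1.92 × 10^7 m/s

For equal de Broglie wavelengths: λ₁ = λ₂

h/(m₁v₁) = h/(m₂v₂)
m₁v₁ = m₂v₂
v₂ = v₁ · (m₁/m₂)

v₂ = 9.59 × 10^6 m/s × (3.34 × 10^-27 kg / 1.67 × 10^-27 kg)
v₂ = 1.92 × 10^7 m/s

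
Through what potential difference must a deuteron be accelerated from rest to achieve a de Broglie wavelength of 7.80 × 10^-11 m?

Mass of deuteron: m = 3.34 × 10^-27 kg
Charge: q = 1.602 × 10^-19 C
6.74 × 10^-2 V

From λ = h/√(2mqV), we solve for V:

λ² = h²/(2mqV)
V = h²/(2mqλ²)
V = (6.626 × 10^-34 J·s)² / (2 × 3.34 × 10^-27 kg × 1.602 × 10^-19 C × (7.80 × 10^-11 m)²)
V = 6.74 × 10^-2 V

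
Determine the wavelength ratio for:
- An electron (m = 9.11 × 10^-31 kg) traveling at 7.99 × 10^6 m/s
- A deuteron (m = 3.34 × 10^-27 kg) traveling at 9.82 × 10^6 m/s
λ₁/λ₂ = 4.51 × 10^3

Using λ = h/(mv):

λ₁ = h/(m₁v₁) = 9.10 × 10^-11 m
λ₂ = h/(m₂v₂) = 2.02 × 10^-14 m

Ratio λ₁/λ₂ = (m₂v₂)/(m₁v₁)
         = (3.34 × 10^-27 kg × 9.82 × 10^6 m/s) / (9.11 × 10^-31 kg × 7.99 × 10^6 m/s)
         = 4.51 × 10^3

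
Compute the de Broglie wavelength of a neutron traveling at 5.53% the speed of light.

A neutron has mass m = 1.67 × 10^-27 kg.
2.39 × 10^-14 m

Using the de Broglie relation λ = h/(mv):

v = 5.53% × c = 1.658 × 10^7 m/s

λ = h/(mv)
λ = (6.626 × 10^-34 J·s) / (1.67 × 10^-27 kg × 1.658 × 10^7 m/s)
λ = 2.39 × 10^-14 m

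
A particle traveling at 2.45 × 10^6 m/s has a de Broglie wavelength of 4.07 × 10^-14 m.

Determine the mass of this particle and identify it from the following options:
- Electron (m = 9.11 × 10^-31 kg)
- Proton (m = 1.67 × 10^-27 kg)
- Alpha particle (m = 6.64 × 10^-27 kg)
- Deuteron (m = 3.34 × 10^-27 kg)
The particle is an alpha particle.

From λ = h/(mv), solve for mass:

m = h/(λv)
m = (6.626 × 10^-34 J·s) / (4.07 × 10^-14 m × 2.45 × 10^6 m/s)
m = 6.64 × 10^-27 kg

Comparing with the listed masses, this is closest to an alpha particle.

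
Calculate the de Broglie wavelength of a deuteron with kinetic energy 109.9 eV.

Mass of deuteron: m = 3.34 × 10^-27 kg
1.93 × 10^-12 m

Using λ = h/√(2mKE):

First convert KE to Joules: KE = 109.9 eV = 1.761 × 10^-17 J

λ = h/√(2mKE)
λ = (6.626 × 10^-34 J·s) / √(2 × 3.34 × 10^-27 kg × 1.761 × 10^-17 J)
λ = 1.93 × 10^-12 m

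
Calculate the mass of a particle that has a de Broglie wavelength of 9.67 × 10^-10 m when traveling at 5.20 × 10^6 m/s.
1.32 × 10^-31 kg

From the de Broglie relation λ = h/(mv), we solve for m:

m = h/(λv)
m = (6.626 × 10^-34 J·s) / (9.67 × 10^-10 m × 5.20 × 10^6 m/s)
m = 1.32 × 10^-31 kg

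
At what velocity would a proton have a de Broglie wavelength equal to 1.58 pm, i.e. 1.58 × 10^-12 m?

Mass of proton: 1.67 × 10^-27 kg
2.51 × 10^5 m/s

From λ = h/(mv), solve for v:

v = h/(mλ)
v = (6.626 × 10^-34 J·s) / (1.67 × 10^-27 kg × 1.58 × 10^-12 m)
v = 2.51 × 10^5 m/s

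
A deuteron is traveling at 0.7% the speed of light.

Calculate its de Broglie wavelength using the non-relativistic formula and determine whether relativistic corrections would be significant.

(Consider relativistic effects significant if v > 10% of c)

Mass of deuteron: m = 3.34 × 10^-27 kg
No, relativistic corrections are not needed.

Using the non-relativistic de Broglie formula λ = h/(mv):

v = 0.7% × c = 2.099 × 10^6 m/s

λ = h/(mv)
λ = (6.626 × 10^-34 J·s) / (3.34 × 10^-27 kg × 2.099 × 10^6 m/s)
λ = 9.45 × 10^-14 m

Since v = 0.7% of c < 10% of c, relativistic corrections are NOT significant and this non-relativistic result is a good approximation.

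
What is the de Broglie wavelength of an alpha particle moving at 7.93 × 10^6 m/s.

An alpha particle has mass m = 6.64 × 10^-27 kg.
1.26 × 10^-14 m

Using the de Broglie relation λ = h/(mv):

λ = h/(mv)
λ = (6.626 × 10^-34 J·s) / (6.64 × 10^-27 kg × 7.93 × 10^6 m/s)
λ = 1.26 × 10^-14 m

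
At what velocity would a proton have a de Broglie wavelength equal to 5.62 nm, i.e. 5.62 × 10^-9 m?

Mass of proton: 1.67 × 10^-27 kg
7.06 × 10^1 m/s

From λ = h/(mv), solve for v:

v = h/(mλ)
v = (6.626 × 10^-34 J·s) / (1.67 × 10^-27 kg × 5.62 × 10^-9 m)
v = 7.06 × 10^1 m/s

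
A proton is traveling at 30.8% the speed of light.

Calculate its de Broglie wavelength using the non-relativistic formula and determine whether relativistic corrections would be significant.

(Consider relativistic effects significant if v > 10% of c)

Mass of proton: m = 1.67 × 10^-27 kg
Yes, relativistic corrections are needed.

Using the non-relativistic de Broglie formula λ = h/(mv):

v = 30.8% × c = 9.234 × 10^7 m/s

λ = h/(mv)
λ = (6.626 × 10^-34 J·s) / (1.67 × 10^-27 kg × 9.234 × 10^7 m/s)
λ = 4.30 × 10^-15 m

Since v = 30.8% of c > 10% of c, relativistic corrections ARE significant and the actual wavelength would differ from this non-relativistic estimate.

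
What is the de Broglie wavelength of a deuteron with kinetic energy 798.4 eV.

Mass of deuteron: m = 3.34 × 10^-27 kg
7.17 × 10^-13 m

Using λ = h/√(2mKE):

First convert KE to Joules: KE = 798.4 eV = 1.279 × 10^-16 J

λ = h/√(2mKE)
λ = (6.626 × 10^-34 J·s) / √(2 × 3.34 × 10^-27 kg × 1.279 × 10^-16 J)
λ = 7.17 × 10^-13 m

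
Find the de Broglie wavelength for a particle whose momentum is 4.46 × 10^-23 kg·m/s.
1.49 × 10^-11 m

Using the de Broglie relation λ = h/p:

λ = h/p
λ = (6.626 × 10^-34 J·s) / (4.46 × 10^-23 kg·m/s)
λ = 1.49 × 10^-11 m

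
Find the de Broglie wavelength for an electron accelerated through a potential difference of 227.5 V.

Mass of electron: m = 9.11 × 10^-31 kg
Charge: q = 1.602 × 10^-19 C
8.13 × 10^-11 m

When a particle is accelerated through voltage V, it gains kinetic energy KE = qV.

The de Broglie wavelength is then λ = h/√(2mqV):

λ = h/√(2mqV)
λ = (6.626 × 10^-34 J·s) / √(2 × 9.11 × 10^-31 kg × 1.602 × 10^-19 C × 227.5 V)
λ = 8.13 × 10^-11 m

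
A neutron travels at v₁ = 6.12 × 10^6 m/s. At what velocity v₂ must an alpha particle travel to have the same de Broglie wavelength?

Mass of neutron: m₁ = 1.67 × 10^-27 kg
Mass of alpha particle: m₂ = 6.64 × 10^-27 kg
v₂ = 1.54 × 10^6 m/s

For equal de Broglie wavelengths: λ₁ = λ₂

h/(m₁v₁) = h/(m₂v₂)
m₁v₁ = m₂v₂
v₂ = v₁ · (m₁/m₂)

v₂ = 6.12 × 10^6 m/s × (1.67 × 10^-27 kg / 6.64 × 10^-27 kg)
v₂ = 1.54 × 10^6 m/s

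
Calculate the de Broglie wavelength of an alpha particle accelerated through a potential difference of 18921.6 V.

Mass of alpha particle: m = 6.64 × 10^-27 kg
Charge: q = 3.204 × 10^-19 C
7.38 × 10^-14 m

When a particle is accelerated through voltage V, it gains kinetic energy KE = qV.

The de Broglie wavelength is then λ = h/√(2mqV):

λ = h/√(2mqV)
λ = (6.626 × 10^-34 J·s) / √(2 × 6.64 × 10^-27 kg × 3.204 × 10^-19 C × 18921.6 V)
λ = 7.38 × 10^-14 m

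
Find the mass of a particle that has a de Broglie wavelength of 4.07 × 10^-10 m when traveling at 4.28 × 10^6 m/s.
3.80 × 10^-31 kg

From the de Broglie relation λ = h/(mv), we solve for m:

m = h/(λv)
m = (6.626 × 10^-34 J·s) / (4.07 × 10^-10 m × 4.28 × 10^6 m/s)
m = 3.80 × 10^-31 kg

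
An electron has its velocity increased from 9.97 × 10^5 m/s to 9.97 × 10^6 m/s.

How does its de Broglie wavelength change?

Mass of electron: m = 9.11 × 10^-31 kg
The wavelength decreases by a factor of 10.

Using λ = h/(mv):

Initial wavelength: λ₁ = h/(mv₁) = 7.30 × 10^-10 m
Final wavelength: λ₂ = h/(mv₂) = 7.30 × 10^-11 m

Since λ ∝ 1/v, when velocity increases by a factor of 10, the wavelength decreases by a factor of 10.

λ₂/λ₁ = v₁/v₂ = 1/10

The wavelength decreases by a factor of 10.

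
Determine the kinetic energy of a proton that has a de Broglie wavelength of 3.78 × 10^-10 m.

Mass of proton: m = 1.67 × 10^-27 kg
9.20 × 10^-22 J (or 5.74 × 10^-3 eV)

From λ = h/√(2mKE), we solve for KE:

λ² = h²/(2mKE)
KE = h²/(2mλ²)
KE = (6.626 × 10^-34 J·s)² / (2 × 1.67 × 10^-27 kg × (3.78 × 10^-10 m)²)
KE = 9.20 × 10^-22 J
KE = 5.74 × 10^-3 eV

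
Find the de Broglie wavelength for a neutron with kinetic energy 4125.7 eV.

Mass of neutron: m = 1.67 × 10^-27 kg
4.46 × 10^-13 m

Using λ = h/√(2mKE):

First convert KE to Joules: KE = 4125.7 eV = 6.610 × 10^-16 J

λ = h/√(2mKE)
λ = (6.626 × 10^-34 J·s) / √(2 × 1.67 × 10^-27 kg × 6.610 × 10^-16 J)
λ = 4.46 × 10^-13 m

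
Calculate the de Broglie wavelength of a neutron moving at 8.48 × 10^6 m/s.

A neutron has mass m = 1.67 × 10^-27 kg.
4.68 × 10^-14 m

Using the de Broglie relation λ = h/(mv):

λ = h/(mv)
λ = (6.626 × 10^-34 J·s) / (1.67 × 10^-27 kg × 8.48 × 10^6 m/s)
λ = 4.68 × 10^-14 m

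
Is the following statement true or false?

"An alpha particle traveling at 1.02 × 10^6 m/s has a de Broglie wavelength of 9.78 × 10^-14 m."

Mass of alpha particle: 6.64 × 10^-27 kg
True

The claim is correct.

Using λ = h/(mv):
λ = (6.626 × 10^-34 J·s) / (6.64 × 10^-27 kg × 1.02 × 10^6 m/s)
λ = 9.78 × 10^-14 m

This matches the claimed value.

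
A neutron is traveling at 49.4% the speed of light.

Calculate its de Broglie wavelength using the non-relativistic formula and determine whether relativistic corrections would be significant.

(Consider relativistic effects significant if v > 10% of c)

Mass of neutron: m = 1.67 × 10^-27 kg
Yes, relativistic corrections are needed.

Using the non-relativistic de Broglie formula λ = h/(mv):

v = 49.4% × c = 1.481 × 10^8 m/s

λ = h/(mv)
λ = (6.626 × 10^-34 J·s) / (1.67 × 10^-27 kg × 1.481 × 10^8 m/s)
λ = 2.68 × 10^-15 m

Since v = 49.4% of c > 10% of c, relativistic corrections ARE significant and the actual wavelength would differ from this non-relativistic estimate.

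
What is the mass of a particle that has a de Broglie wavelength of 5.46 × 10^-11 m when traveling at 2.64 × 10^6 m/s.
4.60 × 10^-30 kg

From the de Broglie relation λ = h/(mv), we solve for m:

m = h/(λv)
m = (6.626 × 10^-34 J·s) / (5.46 × 10^-11 m × 2.64 × 10^6 m/s)
m = 4.60 × 10^-30 kg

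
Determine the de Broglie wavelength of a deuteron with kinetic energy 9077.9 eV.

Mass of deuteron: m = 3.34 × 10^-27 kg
2.13 × 10^-13 m

Using λ = h/√(2mKE):

First convert KE to Joules: KE = 9077.9 eV = 1.454 × 10^-15 J

λ = h/√(2mKE)
λ = (6.626 × 10^-34 J·s) / √(2 × 3.34 × 10^-27 kg × 1.454 × 10^-15 J)
λ = 2.13 × 10^-13 m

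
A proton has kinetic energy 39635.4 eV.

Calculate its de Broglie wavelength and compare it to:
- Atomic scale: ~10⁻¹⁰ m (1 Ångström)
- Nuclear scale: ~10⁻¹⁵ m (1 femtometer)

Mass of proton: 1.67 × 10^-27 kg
λ = 1.44 × 10^-13 m, which is between nuclear and atomic scales.

Using λ = h/√(2mKE):

KE = 39635.4 eV = 6.350 × 10^-15 J

λ = h/√(2mKE)
λ = (6.626 × 10^-34 J·s) / √(2 × 1.67 × 10^-27 kg × 6.350 × 10^-15 J)
λ = 1.44 × 10^-13 m

Comparison:
- Atomic scale (10⁻¹⁰ m): λ is 0.0014× this size
- Nuclear scale (10⁻¹⁵ m): λ is 1.4e+02× this size

The wavelength is between nuclear and atomic scales.

This wavelength is appropriate for probing atomic structure but too large for nuclear physics experiments.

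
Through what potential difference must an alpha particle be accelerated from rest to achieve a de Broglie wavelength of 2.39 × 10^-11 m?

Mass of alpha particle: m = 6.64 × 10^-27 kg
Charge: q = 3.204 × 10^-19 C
1.81 × 10^-1 V

From λ = h/√(2mqV), we solve for V:

λ² = h²/(2mqV)
V = h²/(2mqλ²)
V = (6.626 × 10^-34 J·s)² / (2 × 6.64 × 10^-27 kg × 3.204 × 10^-19 C × (2.39 × 10^-11 m)²)
V = 1.81 × 10^-1 V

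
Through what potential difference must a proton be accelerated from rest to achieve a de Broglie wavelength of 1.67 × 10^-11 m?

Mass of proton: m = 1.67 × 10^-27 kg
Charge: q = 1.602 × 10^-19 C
2.94 V

From λ = h/√(2mqV), we solve for V:

λ² = h²/(2mqV)
V = h²/(2mqλ²)
V = (6.626 × 10^-34 J·s)² / (2 × 1.67 × 10^-27 kg × 1.602 × 10^-19 C × (1.67 × 10^-11 m)²)
V = 2.94 V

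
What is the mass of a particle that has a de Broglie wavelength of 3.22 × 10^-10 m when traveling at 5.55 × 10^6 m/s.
3.71 × 10^-31 kg

From the de Broglie relation λ = h/(mv), we solve for m:

m = h/(λv)
m = (6.626 × 10^-34 J·s) / (3.22 × 10^-10 m × 5.55 × 10^6 m/s)
m = 3.71 × 10^-31 kg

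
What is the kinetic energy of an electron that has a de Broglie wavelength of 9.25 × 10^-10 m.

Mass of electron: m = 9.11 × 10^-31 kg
2.82 × 10^-19 J (or 1.76 eV)

From λ = h/√(2mKE), we solve for KE:

λ² = h²/(2mKE)
KE = h²/(2mλ²)
KE = (6.626 × 10^-34 J·s)² / (2 × 9.11 × 10^-31 kg × (9.25 × 10^-10 m)²)
KE = 2.82 × 10^-19 J
KE = 1.76 eV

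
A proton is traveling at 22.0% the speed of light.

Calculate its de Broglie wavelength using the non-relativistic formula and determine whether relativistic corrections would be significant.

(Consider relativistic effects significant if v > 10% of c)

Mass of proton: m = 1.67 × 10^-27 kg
Yes, relativistic corrections are needed.

Using the non-relativistic de Broglie formula λ = h/(mv):

v = 22.0% × c = 6.595 × 10^7 m/s

λ = h/(mv)
λ = (6.626 × 10^-34 J·s) / (1.67 × 10^-27 kg × 6.595 × 10^7 m/s)
λ = 6.02 × 10^-15 m

Since v = 22.0% of c > 10% of c, relativistic corrections ARE significant and the actual wavelength would differ from this non-relativistic estimate.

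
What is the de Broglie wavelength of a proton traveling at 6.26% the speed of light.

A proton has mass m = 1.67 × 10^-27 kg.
2.11 × 10^-14 m

Using the de Broglie relation λ = h/(mv):

v = 6.26% × c = 1.877 × 10^7 m/s

λ = h/(mv)
λ = (6.626 × 10^-34 J·s) / (1.67 × 10^-27 kg × 1.877 × 10^7 m/s)
λ = 2.11 × 10^-14 m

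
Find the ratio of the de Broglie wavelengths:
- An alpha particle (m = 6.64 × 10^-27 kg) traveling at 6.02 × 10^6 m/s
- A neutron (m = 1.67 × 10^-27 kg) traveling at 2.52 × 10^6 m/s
λ₁/λ₂ = 0.105

Using λ = h/(mv):

λ₁ = h/(m₁v₁) = 1.66 × 10^-14 m
λ₂ = h/(m₂v₂) = 1.57 × 10^-13 m

Ratio λ₁/λ₂ = (m₂v₂)/(m₁v₁)
         = (1.67 × 10^-27 kg × 2.52 × 10^6 m/s) / (6.64 × 10^-27 kg × 6.02 × 10^6 m/s)
         = 0.105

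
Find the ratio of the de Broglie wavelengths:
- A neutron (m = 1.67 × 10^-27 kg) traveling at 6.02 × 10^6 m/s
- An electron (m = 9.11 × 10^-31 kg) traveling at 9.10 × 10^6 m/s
λ₁/λ₂ = 8.25 × 10^-4

Using λ = h/(mv):

λ₁ = h/(m₁v₁) = 6.59 × 10^-14 m
λ₂ = h/(m₂v₂) = 7.99 × 10^-11 m

Ratio λ₁/λ₂ = (m₂v₂)/(m₁v₁)
         = (9.11 × 10^-31 kg × 9.10 × 10^6 m/s) / (1.67 × 10^-27 kg × 6.02 × 10^6 m/s)
         = 8.25 × 10^-4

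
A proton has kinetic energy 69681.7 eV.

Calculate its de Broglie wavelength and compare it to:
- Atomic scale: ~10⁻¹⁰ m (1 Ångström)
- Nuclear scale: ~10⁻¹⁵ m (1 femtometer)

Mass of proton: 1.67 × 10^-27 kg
λ = 1.09 × 10^-13 m, which is between nuclear and atomic scales.

Using λ = h/√(2mKE):

KE = 69681.7 eV = 1.116 × 10^-14 J

λ = h/√(2mKE)
λ = (6.626 × 10^-34 J·s) / √(2 × 1.67 × 10^-27 kg × 1.116 × 10^-14 J)
λ = 1.09 × 10^-13 m

Comparison:
- Atomic scale (10⁻¹⁰ m): λ is 0.0011× this size
- Nuclear scale (10⁻¹⁵ m): λ is 1.1e+02× this size

The wavelength is between nuclear and atomic scales.

This wavelength is appropriate for probing atomic structure but too large for nuclear physics experiments.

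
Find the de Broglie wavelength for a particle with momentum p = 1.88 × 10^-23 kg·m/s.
3.52 × 10^-11 m

Using the de Broglie relation λ = h/p:

λ = h/p
λ = (6.626 × 10^-34 J·s) / (1.88 × 10^-23 kg·m/s)
λ = 3.52 × 10^-11 m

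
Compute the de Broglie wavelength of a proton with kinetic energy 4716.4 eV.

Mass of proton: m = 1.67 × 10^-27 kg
4.17 × 10^-13 m

Using λ = h/√(2mKE):

First convert KE to Joules: KE = 4716.4 eV = 7.557 × 10^-16 J

λ = h/√(2mKE)
λ = (6.626 × 10^-34 J·s) / √(2 × 1.67 × 10^-27 kg × 7.557 × 10^-16 J)
λ = 4.17 × 10^-13 m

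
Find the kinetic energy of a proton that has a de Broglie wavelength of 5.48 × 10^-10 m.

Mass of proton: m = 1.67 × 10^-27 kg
4.38 × 10^-22 J (or 2.73 × 10^-3 eV)

From λ = h/√(2mKE), we solve for KE:

λ² = h²/(2mKE)
KE = h²/(2mλ²)
KE = (6.626 × 10^-34 J·s)² / (2 × 1.67 × 10^-27 kg × (5.48 × 10^-10 m)²)
KE = 4.38 × 10^-22 J
KE = 2.73 × 10^-3 eV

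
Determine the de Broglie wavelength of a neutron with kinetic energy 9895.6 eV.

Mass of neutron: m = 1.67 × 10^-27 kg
2.88 × 10^-13 m

Using λ = h/√(2mKE):

First convert KE to Joules: KE = 9895.6 eV = 1.585 × 10^-15 J

λ = h/√(2mKE)
λ = (6.626 × 10^-34 J·s) / √(2 × 1.67 × 10^-27 kg × 1.585 × 10^-15 J)
λ = 2.88 × 10^-13 m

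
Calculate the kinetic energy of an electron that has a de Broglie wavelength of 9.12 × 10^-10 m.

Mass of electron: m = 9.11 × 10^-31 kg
2.90 × 10^-19 J (or 1.81 eV)

From λ = h/√(2mKE), we solve for KE:

λ² = h²/(2mKE)
KE = h²/(2mλ²)
KE = (6.626 × 10^-34 J·s)² / (2 × 9.11 × 10^-31 kg × (9.12 × 10^-10 m)²)
KE = 2.90 × 10^-19 J
KE = 1.81 eV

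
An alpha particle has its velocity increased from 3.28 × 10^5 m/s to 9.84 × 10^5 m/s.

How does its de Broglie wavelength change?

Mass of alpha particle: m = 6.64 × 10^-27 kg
The wavelength decreases by a factor of 3.

Using λ = h/(mv):

Initial wavelength: λ₁ = h/(mv₁) = 3.04 × 10^-13 m
Final wavelength: λ₂ = h/(mv₂) = 1.01 × 10^-13 m

Since λ ∝ 1/v, when velocity increases by a factor of 3, the wavelength decreases by a factor of 3.

λ₂/λ₁ = v₁/v₂ = 1/3

The wavelength decreases by a factor of 3.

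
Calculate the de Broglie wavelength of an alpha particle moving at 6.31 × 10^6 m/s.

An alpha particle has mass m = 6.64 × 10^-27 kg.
1.58 × 10^-14 m

Using the de Broglie relation λ = h/(mv):

λ = h/(mv)
λ = (6.626 × 10^-34 J·s) / (6.64 × 10^-27 kg × 6.31 × 10^6 m/s)
λ = 1.58 × 10^-14 m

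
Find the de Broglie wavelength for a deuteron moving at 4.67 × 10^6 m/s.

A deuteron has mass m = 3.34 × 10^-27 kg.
4.25 × 10^-14 m

Using the de Broglie relation λ = h/(mv):

λ = h/(mv)
λ = (6.626 × 10^-34 J·s) / (3.34 × 10^-27 kg × 4.67 × 10^6 m/s)
λ = 4.25 × 10^-14 m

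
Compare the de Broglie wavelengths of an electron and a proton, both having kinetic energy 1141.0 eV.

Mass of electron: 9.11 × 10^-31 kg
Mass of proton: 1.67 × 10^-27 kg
The electron has the longer wavelength.

Using λ = h/√(2mKE):

For electron: λ₁ = h/√(2m₁KE) = 3.63 × 10^-11 m
For proton: λ₂ = h/√(2m₂KE) = 8.48 × 10^-13 m

Since λ ∝ 1/√m at constant kinetic energy, the lighter particle has the longer wavelength.

The electron has the longer de Broglie wavelength.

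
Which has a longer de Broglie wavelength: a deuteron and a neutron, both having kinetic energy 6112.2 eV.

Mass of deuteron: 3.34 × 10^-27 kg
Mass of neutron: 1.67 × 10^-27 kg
The neutron has the longer wavelength.

Using λ = h/√(2mKE):

For deuteron: λ₁ = h/√(2m₁KE) = 2.59 × 10^-13 m
For neutron: λ₂ = h/√(2m₂KE) = 3.66 × 10^-13 m

Since λ ∝ 1/√m at constant kinetic energy, the lighter particle has the longer wavelength.

The neutron has the longer de Broglie wavelength.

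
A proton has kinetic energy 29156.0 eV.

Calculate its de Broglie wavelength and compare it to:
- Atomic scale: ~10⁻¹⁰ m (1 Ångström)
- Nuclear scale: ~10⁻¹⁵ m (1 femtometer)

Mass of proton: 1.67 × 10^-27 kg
λ = 1.68 × 10^-13 m, which is between nuclear and atomic scales.

Using λ = h/√(2mKE):

KE = 29156.0 eV = 4.671 × 10^-15 J

λ = h/√(2mKE)
λ = (6.626 × 10^-34 J·s) / √(2 × 1.67 × 10^-27 kg × 4.671 × 10^-15 J)
λ = 1.68 × 10^-13 m

Comparison:
- Atomic scale (10⁻¹⁰ m): λ is 0.0017× this size
- Nuclear scale (10⁻¹⁵ m): λ is 1.7e+02× this size

The wavelength is between nuclear and atomic scales.

This wavelength is appropriate for probing atomic structure but too large for nuclear physics experiments.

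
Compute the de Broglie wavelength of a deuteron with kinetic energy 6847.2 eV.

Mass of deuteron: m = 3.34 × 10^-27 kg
2.45 × 10^-13 m

Using λ = h/√(2mKE):

First convert KE to Joules: KE = 6847.2 eV = 1.097 × 10^-15 J

λ = h/√(2mKE)
λ = (6.626 × 10^-34 J·s) / √(2 × 3.34 × 10^-27 kg × 1.097 × 10^-15 J)
λ = 2.45 × 10^-13 m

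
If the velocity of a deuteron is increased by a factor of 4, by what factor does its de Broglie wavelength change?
The wavelength decreases by a factor of 4.

From λ = h/(mv), the wavelength is inversely proportional to velocity:

λ ∝ 1/v

If v → 4v, then λ → λ/4

When velocity is increased by a factor of 4, the wavelength decreases by a factor of 4.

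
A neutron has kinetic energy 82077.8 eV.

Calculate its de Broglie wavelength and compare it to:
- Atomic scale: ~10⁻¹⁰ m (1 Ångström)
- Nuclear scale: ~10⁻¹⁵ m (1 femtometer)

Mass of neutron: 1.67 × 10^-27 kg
λ = 1.00 × 10^-13 m, which is between nuclear and atomic scales.

Using λ = h/√(2mKE):

KE = 82077.8 eV = 1.315 × 10^-14 J

λ = h/√(2mKE)
λ = (6.626 × 10^-34 J·s) / √(2 × 1.67 × 10^-27 kg × 1.315 × 10^-14 J)
λ = 1.00 × 10^-13 m

Comparison:
- Atomic scale (10⁻¹⁰ m): λ is 0.001× this size
- Nuclear scale (10⁻¹⁵ m): λ is 1e+02× this size

The wavelength is between nuclear and atomic scales.

This wavelength is appropriate for probing atomic structure but too large for nuclear physics experiments.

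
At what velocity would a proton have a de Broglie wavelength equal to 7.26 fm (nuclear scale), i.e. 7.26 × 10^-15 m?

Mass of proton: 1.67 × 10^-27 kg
5.47 × 10^7 m/s

From λ = h/(mv), solve for v:

v = h/(mλ)
v = (6.626 × 10^-34 J·s) / (1.67 × 10^-27 kg × 7.26 × 10^-15 m)
v = 5.47 × 10^7 m/s

Note: This velocity is 18.2% of the speed of light, so relativistic corrections would be needed for a more accurate calculation.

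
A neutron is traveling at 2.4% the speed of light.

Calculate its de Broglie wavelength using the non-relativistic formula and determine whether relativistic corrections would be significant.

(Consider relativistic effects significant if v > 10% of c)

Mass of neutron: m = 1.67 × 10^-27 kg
No, relativistic corrections are not needed.

Using the non-relativistic de Broglie formula λ = h/(mv):

v = 2.4% × c = 7.195 × 10^6 m/s

λ = h/(mv)
λ = (6.626 × 10^-34 J·s) / (1.67 × 10^-27 kg × 7.195 × 10^6 m/s)
λ = 5.51 × 10^-14 m

Since v = 2.4% of c < 10% of c, relativistic corrections are NOT significant and this non-relativistic result is a good approximation.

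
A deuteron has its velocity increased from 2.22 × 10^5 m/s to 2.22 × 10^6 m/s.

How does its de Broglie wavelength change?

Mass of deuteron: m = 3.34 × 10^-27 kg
The wavelength decreases by a factor of 10.

Using λ = h/(mv):

Initial wavelength: λ₁ = h/(mv₁) = 8.94 × 10^-13 m
Final wavelength: λ₂ = h/(mv₂) = 8.94 × 10^-14 m

Since λ ∝ 1/v, when velocity increases by a factor of 10, the wavelength decreases by a factor of 10.

λ₂/λ₁ = v₁/v₂ = 1/10

The wavelength decreases by a factor of 10.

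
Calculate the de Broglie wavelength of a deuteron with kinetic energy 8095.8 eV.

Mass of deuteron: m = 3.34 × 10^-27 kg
2.25 × 10^-13 m

Using λ = h/√(2mKE):

First convert KE to Joules: KE = 8095.8 eV = 1.297 × 10^-15 J

λ = h/√(2mKE)
λ = (6.626 × 10^-34 J·s) / √(2 × 3.34 × 10^-27 kg × 1.297 × 10^-15 J)
λ = 2.25 × 10^-13 m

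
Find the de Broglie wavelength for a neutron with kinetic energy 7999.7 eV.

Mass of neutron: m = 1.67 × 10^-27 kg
3.20 × 10^-13 m

Using λ = h/√(2mKE):

First convert KE to Joules: KE = 7999.7 eV = 1.282 × 10^-15 J

λ = h/√(2mKE)
λ = (6.626 × 10^-34 J·s) / √(2 × 1.67 × 10^-27 kg × 1.282 × 10^-15 J)
λ = 3.20 × 10^-13 m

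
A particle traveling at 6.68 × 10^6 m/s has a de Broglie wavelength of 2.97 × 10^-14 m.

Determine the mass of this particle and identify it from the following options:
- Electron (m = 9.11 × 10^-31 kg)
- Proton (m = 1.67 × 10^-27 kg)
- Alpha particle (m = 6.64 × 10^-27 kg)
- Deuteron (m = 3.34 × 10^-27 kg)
The particle is a deuteron.

From λ = h/(mv), solve for mass:

m = h/(λv)
m = (6.626 × 10^-34 J·s) / (2.97 × 10^-14 m × 6.68 × 10^6 m/s)
m = 3.34 × 10^-27 kg

Comparing with the listed masses, this is closest to a deuteron.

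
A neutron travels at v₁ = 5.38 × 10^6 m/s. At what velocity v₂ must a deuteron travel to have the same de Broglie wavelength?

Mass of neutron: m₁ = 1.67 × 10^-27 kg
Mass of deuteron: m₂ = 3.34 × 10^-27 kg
v₂ = 2.69 × 10^6 m/s

For equal de Broglie wavelengths: λ₁ = λ₂

h/(m₁v₁) = h/(m₂v₂)
m₁v₁ = m₂v₂
v₂ = v₁ · (m₁/m₂)

v₂ = 5.38 × 10^6 m/s × (1.67 × 10^-27 kg / 3.34 × 10^-27 kg)
v₂ = 2.69 × 10^6 m/s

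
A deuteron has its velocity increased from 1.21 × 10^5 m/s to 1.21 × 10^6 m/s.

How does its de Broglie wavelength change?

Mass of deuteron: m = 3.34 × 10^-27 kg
The wavelength decreases by a factor of 10.

Using λ = h/(mv):

Initial wavelength: λ₁ = h/(mv₁) = 1.64 × 10^-12 m
Final wavelength: λ₂ = h/(mv₂) = 1.64 × 10^-13 m

Since λ ∝ 1/v, when velocity increases by a factor of 10, the wavelength decreases by a factor of 10.

λ₂/λ₁ = v₁/v₂ = 1/10

The wavelength decreases by a factor of 10.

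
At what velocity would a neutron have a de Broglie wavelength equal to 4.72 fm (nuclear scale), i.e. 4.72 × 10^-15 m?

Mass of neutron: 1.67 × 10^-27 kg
8.41 × 10^7 m/s

From λ = h/(mv), solve for v:

v = h/(mλ)
v = (6.626 × 10^-34 J·s) / (1.67 × 10^-27 kg × 4.72 × 10^-15 m)
v = 8.41 × 10^7 m/s

Note: This velocity is 28.0% of the speed of light, so relativistic corrections would be needed for a more accurate calculation.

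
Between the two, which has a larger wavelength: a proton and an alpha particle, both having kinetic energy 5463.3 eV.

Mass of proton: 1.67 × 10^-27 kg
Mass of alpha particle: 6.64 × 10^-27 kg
The proton has the longer wavelength.

Using λ = h/√(2mKE):

For proton: λ₁ = h/√(2m₁KE) = 3.88 × 10^-13 m
For alpha particle: λ₂ = h/√(2m₂KE) = 1.94 × 10^-13 m

Since λ ∝ 1/√m at constant kinetic energy, the lighter particle has the longer wavelength.

The proton has the longer de Broglie wavelength.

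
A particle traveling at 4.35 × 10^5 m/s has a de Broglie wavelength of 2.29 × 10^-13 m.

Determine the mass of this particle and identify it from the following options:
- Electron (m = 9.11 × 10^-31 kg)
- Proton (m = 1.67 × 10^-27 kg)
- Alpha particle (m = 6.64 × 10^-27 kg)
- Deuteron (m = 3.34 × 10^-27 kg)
The particle is an alpha particle.

From λ = h/(mv), solve for mass:

m = h/(λv)
m = (6.626 × 10^-34 J·s) / (2.29 × 10^-13 m × 4.35 × 10^5 m/s)
m = 6.65 × 10^-27 kg

Comparing with the listed masses, this is closest to an alpha particle.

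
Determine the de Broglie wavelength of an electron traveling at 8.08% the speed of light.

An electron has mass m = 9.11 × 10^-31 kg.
3.00 × 10^-11 m

Using the de Broglie relation λ = h/(mv):

v = 8.08% × c = 2.422 × 10^7 m/s

λ = h/(mv)
λ = (6.626 × 10^-34 J·s) / (9.11 × 10^-31 kg × 2.422 × 10^7 m/s)
λ = 3.00 × 10^-11 m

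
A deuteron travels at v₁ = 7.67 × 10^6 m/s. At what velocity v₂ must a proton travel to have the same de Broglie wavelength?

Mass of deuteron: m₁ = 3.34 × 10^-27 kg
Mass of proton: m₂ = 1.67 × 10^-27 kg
v₂ = 1.53 × 10^7 m/s

For equal de Broglie wavelengths: λ₁ = λ₂

h/(m₁v₁) = h/(m₂v₂)
m₁v₁ = m₂v₂
v₂ = v₁ · (m₁/m₂)

v₂ = 7.67 × 10^6 m/s × (3.34 × 10^-27 kg / 1.67 × 10^-27 kg)
v₂ = 1.53 × 10^7 m/s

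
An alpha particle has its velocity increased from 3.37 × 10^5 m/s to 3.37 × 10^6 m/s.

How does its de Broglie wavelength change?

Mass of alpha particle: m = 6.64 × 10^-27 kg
The wavelength decreases by a factor of 10.

Using λ = h/(mv):

Initial wavelength: λ₁ = h/(mv₁) = 2.96 × 10^-13 m
Final wavelength: λ₂ = h/(mv₂) = 2.96 × 10^-14 m

Since λ ∝ 1/v, when velocity increases by a factor of 10, the wavelength decreases by a factor of 10.

λ₂/λ₁ = v₁/v₂ = 1/10

The wavelength decreases by a factor of 10.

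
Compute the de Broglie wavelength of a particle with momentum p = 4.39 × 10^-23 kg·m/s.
1.51 × 10^-11 m

Using the de Broglie relation λ = h/p:

λ = h/p
λ = (6.626 × 10^-34 J·s) / (4.39 × 10^-23 kg·m/s)
λ = 1.51 × 10^-11 m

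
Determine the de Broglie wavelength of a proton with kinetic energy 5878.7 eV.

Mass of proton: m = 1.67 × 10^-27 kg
3.74 × 10^-13 m

Using λ = h/√(2mKE):

First convert KE to Joules: KE = 5878.7 eV = 9.419 × 10^-16 J

λ = h/√(2mKE)
λ = (6.626 × 10^-34 J·s) / √(2 × 1.67 × 10^-27 kg × 9.419 × 10^-16 J)
λ = 3.74 × 10^-13 m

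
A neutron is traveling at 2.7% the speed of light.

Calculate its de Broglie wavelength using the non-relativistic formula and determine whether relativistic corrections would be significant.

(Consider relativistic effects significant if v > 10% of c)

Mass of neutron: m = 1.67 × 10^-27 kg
No, relativistic corrections are not needed.

Using the non-relativistic de Broglie formula λ = h/(mv):

v = 2.7% × c = 8.094 × 10^6 m/s

λ = h/(mv)
λ = (6.626 × 10^-34 J·s) / (1.67 × 10^-27 kg × 8.094 × 10^6 m/s)
λ = 4.90 × 10^-14 m

Since v = 2.7% of c < 10% of c, relativistic corrections are NOT significant and this non-relativistic result is a good approximation.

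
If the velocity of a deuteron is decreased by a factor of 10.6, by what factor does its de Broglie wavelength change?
The wavelength increases by a factor of 10.6.

From λ = h/(mv), the wavelength is inversely proportional to velocity:

λ ∝ 1/v

If v → v/10.6, then λ → 10.6λ

When velocity is decreased by a factor of 10.6, the wavelength increases by a factor of 10.6.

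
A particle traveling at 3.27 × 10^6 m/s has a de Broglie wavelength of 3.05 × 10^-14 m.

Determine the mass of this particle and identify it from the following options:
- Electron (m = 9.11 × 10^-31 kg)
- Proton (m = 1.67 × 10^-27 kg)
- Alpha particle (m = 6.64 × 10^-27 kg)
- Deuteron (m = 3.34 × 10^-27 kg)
The particle is an alpha particle.

From λ = h/(mv), solve for mass:

m = h/(λv)
m = (6.626 × 10^-34 J·s) / (3.05 × 10^-14 m × 3.27 × 10^6 m/s)
m = 6.64 × 10^-27 kg

Comparing with the listed masses, this is closest to an alpha particle.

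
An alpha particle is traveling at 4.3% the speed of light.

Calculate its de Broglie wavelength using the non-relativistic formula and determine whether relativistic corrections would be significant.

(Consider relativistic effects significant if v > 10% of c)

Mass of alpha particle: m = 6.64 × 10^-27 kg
No, relativistic corrections are not needed.

Using the non-relativistic de Broglie formula λ = h/(mv):

v = 4.3% × c = 1.289 × 10^7 m/s

λ = h/(mv)
λ = (6.626 × 10^-34 J·s) / (6.64 × 10^-27 kg × 1.289 × 10^7 m/s)
λ = 7.74 × 10^-15 m

Since v = 4.3% of c < 10% of c, relativistic corrections are NOT significant and this non-relativistic result is a good approximation.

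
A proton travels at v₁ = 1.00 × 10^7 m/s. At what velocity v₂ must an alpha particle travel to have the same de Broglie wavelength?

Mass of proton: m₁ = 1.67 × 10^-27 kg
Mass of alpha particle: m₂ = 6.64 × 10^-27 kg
v₂ = 2.52 × 10^6 m/s

For equal de Broglie wavelengths: λ₁ = λ₂

h/(m₁v₁) = h/(m₂v₂)
m₁v₁ = m₂v₂
v₂ = v₁ · (m₁/m₂)

v₂ = 1.00 × 10^7 m/s × (1.67 × 10^-27 kg / 6.64 × 10^-27 kg)
v₂ = 2.52 × 10^6 m/s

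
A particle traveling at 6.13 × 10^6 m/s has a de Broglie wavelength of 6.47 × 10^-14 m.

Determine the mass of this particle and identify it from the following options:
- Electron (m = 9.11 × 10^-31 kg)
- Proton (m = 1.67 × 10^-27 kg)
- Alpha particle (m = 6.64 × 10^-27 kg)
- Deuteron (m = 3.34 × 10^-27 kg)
The particle is a proton.

From λ = h/(mv), solve for mass:

m = h/(λv)
m = (6.626 × 10^-34 J·s) / (6.47 × 10^-14 m × 6.13 × 10^6 m/s)
m = 1.67 × 10^-27 kg

Comparing with the listed masses, this is closest to a proton.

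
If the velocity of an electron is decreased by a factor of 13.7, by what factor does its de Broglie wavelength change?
The wavelength increases by a factor of 13.7.

From λ = h/(mv), the wavelength is inversely proportional to velocity:

λ ∝ 1/v

If v → v/13.7, then λ → 13.7λ

When velocity is decreased by a factor of 13.7, the wavelength increases by a factor of 13.7.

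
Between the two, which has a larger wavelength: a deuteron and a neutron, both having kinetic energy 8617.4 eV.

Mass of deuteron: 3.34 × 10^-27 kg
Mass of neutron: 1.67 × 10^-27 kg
The neutron has the longer wavelength.

Using λ = h/√(2mKE):

For deuteron: λ₁ = h/√(2m₁KE) = 2.18 × 10^-13 m
For neutron: λ₂ = h/√(2m₂KE) = 3.09 × 10^-13 m

Since λ ∝ 1/√m at constant kinetic energy, the lighter particle has the longer wavelength.

The neutron has the longer de Broglie wavelength.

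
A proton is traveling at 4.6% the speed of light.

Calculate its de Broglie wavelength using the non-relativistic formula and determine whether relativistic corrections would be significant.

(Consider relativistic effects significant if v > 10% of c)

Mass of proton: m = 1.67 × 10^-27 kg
No, relativistic corrections are not needed.

Using the non-relativistic de Broglie formula λ = h/(mv):

v = 4.6% × c = 1.379 × 10^7 m/s

λ = h/(mv)
λ = (6.626 × 10^-34 J·s) / (1.67 × 10^-27 kg × 1.379 × 10^7 m/s)
λ = 2.88 × 10^-14 m

Since v = 4.6% of c < 10% of c, relativistic corrections are NOT significant and this non-relativistic result is a good approximation.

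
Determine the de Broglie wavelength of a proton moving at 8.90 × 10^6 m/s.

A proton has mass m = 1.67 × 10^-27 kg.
4.46 × 10^-14 m

Using the de Broglie relation λ = h/(mv):

λ = h/(mv)
λ = (6.626 × 10^-34 J·s) / (1.67 × 10^-27 kg × 8.90 × 10^6 m/s)
λ = 4.46 × 10^-14 m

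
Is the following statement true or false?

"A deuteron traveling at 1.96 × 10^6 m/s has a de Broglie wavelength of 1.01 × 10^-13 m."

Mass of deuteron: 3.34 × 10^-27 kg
True

The claim is correct.

Using λ = h/(mv):
λ = (6.626 × 10^-34 J·s) / (3.34 × 10^-27 kg × 1.96 × 10^6 m/s)
λ = 1.01 × 10^-13 m

This matches the claimed value.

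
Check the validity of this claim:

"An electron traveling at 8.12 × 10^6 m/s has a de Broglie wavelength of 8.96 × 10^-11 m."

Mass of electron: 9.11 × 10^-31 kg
True

The claim is correct.

Using λ = h/(mv):
λ = (6.626 × 10^-34 J·s) / (9.11 × 10^-31 kg × 8.12 × 10^6 m/s)
λ = 8.96 × 10^-11 m

This matches the claimed value.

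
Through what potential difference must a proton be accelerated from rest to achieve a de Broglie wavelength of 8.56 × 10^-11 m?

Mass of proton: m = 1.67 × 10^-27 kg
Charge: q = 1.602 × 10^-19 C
1.12 × 10^-1 V

From λ = h/√(2mqV), we solve for V:

λ² = h²/(2mqV)
V = h²/(2mqλ²)
V = (6.626 × 10^-34 J·s)² / (2 × 1.67 × 10^-27 kg × 1.602 × 10^-19 C × (8.56 × 10^-11 m)²)
V = 1.12 × 10^-1 V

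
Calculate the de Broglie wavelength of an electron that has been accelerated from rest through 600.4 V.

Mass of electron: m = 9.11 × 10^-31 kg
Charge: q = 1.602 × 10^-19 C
5.01 × 10^-11 m

When a particle is accelerated through voltage V, it gains kinetic energy KE = qV.

The de Broglie wavelength is then λ = h/√(2mqV):

λ = h/√(2mqV)
λ = (6.626 × 10^-34 J·s) / √(2 × 9.11 × 10^-31 kg × 1.602 × 10^-19 C × 600.4 V)
λ = 5.01 × 10^-11 m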